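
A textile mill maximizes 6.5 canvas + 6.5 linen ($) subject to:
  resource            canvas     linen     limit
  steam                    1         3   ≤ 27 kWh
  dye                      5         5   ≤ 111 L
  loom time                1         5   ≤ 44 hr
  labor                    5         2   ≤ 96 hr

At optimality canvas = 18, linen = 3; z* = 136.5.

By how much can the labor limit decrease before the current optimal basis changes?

71.5

Binding constraints: steam, labor. The basis is B = [[1,3],[5,2]] with det -13.
Per unit decrease in labor, x* moves by d = (-0.2308, 0.0769).
The basis stays optimal until loom time becomes binding; allowable decrease = 71.5 hr.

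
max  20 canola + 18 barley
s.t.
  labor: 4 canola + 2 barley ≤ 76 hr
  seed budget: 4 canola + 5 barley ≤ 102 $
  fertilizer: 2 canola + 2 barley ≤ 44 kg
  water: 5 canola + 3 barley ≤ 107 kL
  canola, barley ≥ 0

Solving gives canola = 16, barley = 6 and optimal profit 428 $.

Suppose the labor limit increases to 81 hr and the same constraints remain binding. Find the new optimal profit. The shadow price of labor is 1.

Δb = 5, so new z* = 428 + (1)·(5) = 428 + 5 = 433.

433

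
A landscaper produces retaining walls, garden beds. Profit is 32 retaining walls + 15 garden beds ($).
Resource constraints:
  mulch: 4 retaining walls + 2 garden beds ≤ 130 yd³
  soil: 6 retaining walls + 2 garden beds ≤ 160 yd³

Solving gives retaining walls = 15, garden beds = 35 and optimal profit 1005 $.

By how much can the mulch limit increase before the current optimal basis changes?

Binding constraints: mulch, soil. The basis is B = [[4,2],[6,2]] with det -4.
Per unit increase in mulch, x* moves by d = (-0.5, 1.5).
The basis stays optimal until retaining walls reaches 0; allowable increase = 30 yd³.

30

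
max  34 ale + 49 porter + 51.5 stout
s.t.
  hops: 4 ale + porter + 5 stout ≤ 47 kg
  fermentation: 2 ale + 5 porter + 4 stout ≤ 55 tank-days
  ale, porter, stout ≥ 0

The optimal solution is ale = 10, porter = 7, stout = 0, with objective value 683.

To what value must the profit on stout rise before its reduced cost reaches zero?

56

Check each constraint at x*: hops 47/47 (tight); fermentation 55/55 (tight).
The binding rows give the dual system: 4·y_hops + 2·y_fermentation = 34 and 1·y_hops + 5·y_fermentation = 49.
This yields shadow prices y_hops = 4, y_fermentation = 9.
stout enters the basis when its profit ≥ yᵀa₃ = 4·5 + 9·4 = 56.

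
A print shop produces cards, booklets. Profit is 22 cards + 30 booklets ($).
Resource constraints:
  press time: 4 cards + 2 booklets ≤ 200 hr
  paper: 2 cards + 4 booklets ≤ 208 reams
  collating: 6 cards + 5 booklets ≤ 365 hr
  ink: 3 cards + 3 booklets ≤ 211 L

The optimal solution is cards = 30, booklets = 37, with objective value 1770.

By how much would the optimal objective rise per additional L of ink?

At the optimum: press time uses 194 of 200 (slack = 6); paper uses 208 of 208 (binding); collating uses 365 of 365 (binding); ink uses 201 of 211 (slack = 10).
Since press time, ink are not tight, their duals are 0.
The binding rows give the dual system: 2·y_paper + 6·y_collating = 22 and 4·y_paper + 5·y_collating = 30.
→ y_paper = 5 and y_collating = 2.
Shadow price of ink = 0.

0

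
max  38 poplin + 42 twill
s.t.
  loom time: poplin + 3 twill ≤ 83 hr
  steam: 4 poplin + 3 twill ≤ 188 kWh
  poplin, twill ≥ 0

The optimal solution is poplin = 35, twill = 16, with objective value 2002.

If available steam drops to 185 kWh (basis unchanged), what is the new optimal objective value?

Check each constraint at x*: loom time 83/83 (tight); steam 188/188 (tight).
Dual feasibility on the basic columns requires 1·y_loom time + 4·y_steam = 38, 3·y_loom time + 3·y_steam = 42.
This yields shadow prices y_loom time = 6, y_steam = 8.
Δz = y_steam·Δb = 8 × (-3) = -24, so new z* = 2002 − 24 = 1978.

1978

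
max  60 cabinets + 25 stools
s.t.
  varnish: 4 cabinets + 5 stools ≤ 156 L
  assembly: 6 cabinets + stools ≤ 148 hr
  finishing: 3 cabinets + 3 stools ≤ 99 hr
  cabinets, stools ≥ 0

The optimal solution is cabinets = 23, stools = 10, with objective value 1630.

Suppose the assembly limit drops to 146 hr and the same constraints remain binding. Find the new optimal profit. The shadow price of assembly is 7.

Δb = -2, so new z* = 1630 + (7)·(-2) = 1630 − 14 = 1616.

1616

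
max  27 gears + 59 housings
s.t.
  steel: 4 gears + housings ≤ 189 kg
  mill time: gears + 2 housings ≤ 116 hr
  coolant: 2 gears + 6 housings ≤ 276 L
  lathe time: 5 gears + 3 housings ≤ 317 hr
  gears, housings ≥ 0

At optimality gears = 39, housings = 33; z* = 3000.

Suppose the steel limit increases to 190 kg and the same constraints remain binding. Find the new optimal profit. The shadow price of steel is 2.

3002

Δb = 1, so new z* = 3000 + (2)·(1) = 3000 + 2 = 3002.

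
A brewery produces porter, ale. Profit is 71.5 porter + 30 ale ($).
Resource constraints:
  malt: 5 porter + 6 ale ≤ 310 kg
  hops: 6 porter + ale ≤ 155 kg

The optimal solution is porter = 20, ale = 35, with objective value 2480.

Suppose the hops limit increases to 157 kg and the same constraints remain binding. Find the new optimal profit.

2498

At the optimum: malt uses 310 of 310 (binding); hops uses 155 of 155 (binding).
From A_Bᵀ y = c: 5·y_malt + 6·y_hops = 71.5; 6·y_malt + 1·y_hops = 30.
Solving: y_malt = 3.5, y_hops = 9.
Δz = y_hops·Δb = 9 × (2) = 18, so new z* = 2480 + 18 = 2498.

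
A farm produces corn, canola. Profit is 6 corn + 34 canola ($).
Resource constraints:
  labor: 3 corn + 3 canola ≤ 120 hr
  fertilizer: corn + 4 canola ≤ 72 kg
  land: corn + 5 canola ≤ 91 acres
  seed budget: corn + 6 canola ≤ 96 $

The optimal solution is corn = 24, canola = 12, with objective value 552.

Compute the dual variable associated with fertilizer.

1

At the optimum: labor uses 108 of 120 (slack = 12); fertilizer uses 72 of 72 (binding); land uses 84 of 91 (slack = 7); seed budget uses 96 of 96 (binding).
By complementary slackness, y = 0 for the non-binding constraints.
Dual feasibility on the basic columns requires 1·y_fertilizer + 1·y_seed budget = 6, 4·y_fertilizer + 6·y_seed budget = 34.
→ y_fertilizer = 1 and y_seed budget = 5.
Shadow price of fertilizer = 1.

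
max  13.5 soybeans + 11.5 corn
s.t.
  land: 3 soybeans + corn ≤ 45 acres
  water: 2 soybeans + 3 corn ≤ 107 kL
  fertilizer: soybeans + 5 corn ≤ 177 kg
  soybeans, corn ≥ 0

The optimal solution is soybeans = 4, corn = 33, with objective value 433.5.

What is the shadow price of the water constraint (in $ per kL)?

3

Check each constraint at x*: land 45/45 (tight); water 107/107 (tight); fertilizer 169/177 (slack 8).
Since fertilizer is not tight, its dual is 0.
From A_Bᵀ y = c: 3·y_land + 2·y_water = 13.5; 1·y_land + 3·y_water = 11.5.
Solving: y_land = 2.5, y_water = 3.
Shadow price of water = 3.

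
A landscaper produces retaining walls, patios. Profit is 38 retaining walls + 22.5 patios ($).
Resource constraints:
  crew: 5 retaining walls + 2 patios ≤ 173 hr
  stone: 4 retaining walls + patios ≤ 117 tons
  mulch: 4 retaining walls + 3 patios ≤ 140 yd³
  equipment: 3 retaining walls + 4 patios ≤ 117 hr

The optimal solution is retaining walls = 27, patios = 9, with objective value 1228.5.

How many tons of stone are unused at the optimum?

stone used = 4·27 + 1·9 = 117; slack = 117 − 117 = 0.

0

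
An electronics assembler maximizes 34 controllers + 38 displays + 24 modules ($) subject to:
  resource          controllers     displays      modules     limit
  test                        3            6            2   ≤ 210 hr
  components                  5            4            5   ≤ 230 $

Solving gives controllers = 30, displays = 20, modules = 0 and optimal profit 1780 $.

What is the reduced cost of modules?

-7

Both test and components are binding at x*.
From A_Bᵀ y = c: 3·y_test + 5·y_components = 34; 6·y_test + 4·y_components = 38.
Solving: y_test = 3, y_components = 5.
Reduced cost of modules: c₃ − yᵀa₃ = 24 − (3·2 + 5·5) = 24 − 31 = -7.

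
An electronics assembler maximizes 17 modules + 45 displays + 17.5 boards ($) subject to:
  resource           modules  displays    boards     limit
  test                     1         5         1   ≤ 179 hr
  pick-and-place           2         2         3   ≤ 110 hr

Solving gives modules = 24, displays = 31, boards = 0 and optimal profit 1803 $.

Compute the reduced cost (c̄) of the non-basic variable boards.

Both test and pick-and-place are binding at x*.
Dual feasibility on the basic columns requires 1·y_test + 2·y_pick-and-place = 17, 5·y_test + 2·y_pick-and-place = 45.
Solving: y_test = 7, y_pick-and-place = 5.
Reduced cost of boards: c₃ − yᵀa₃ = 17.5 − (7·1 + 5·3) = 17.5 − 22 = -4.5.

-4.5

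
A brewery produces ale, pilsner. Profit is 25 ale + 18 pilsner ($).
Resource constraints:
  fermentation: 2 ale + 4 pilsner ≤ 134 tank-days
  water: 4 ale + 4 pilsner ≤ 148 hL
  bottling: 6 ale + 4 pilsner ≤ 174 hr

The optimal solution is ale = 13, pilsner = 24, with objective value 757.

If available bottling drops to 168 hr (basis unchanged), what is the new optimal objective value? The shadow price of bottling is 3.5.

Δb = -6, so new z* = 757 + (3.5)·(-6) = 757 − 21 = 736.

736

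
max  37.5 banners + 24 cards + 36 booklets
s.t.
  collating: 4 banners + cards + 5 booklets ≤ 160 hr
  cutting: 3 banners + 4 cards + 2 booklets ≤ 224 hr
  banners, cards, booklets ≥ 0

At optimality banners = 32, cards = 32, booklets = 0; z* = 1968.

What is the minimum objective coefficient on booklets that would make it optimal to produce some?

39

Both collating and cutting are binding at x*.
The binding rows give the dual system: 4·y_collating + 3·y_cutting = 37.5 and 1·y_collating + 4·y_cutting = 24.
This yields shadow prices y_collating = 6, y_cutting = 4.5.
booklets enters the basis when its profit ≥ yᵀa₃ = 6·5 + 4.5·2 = 39.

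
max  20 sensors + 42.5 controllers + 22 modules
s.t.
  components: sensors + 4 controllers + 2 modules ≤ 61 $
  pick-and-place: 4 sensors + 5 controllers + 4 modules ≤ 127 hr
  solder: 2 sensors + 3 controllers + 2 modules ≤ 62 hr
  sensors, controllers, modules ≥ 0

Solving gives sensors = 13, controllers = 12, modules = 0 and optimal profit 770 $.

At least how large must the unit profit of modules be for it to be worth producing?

25

At the optimum: components uses 61 of 61 (binding); pick-and-place uses 112 of 127 (slack = 15); solder uses 62 of 62 (binding).
Since pick-and-place is not tight, its dual is 0.
From A_Bᵀ y = c: 1·y_components + 2·y_solder = 20; 4·y_components + 3·y_solder = 42.5.
Solving: y_components = 5, y_solder = 7.5.
modules enters the basis when its profit ≥ yᵀa₃ = 5·2 + 7.5·2 = 25.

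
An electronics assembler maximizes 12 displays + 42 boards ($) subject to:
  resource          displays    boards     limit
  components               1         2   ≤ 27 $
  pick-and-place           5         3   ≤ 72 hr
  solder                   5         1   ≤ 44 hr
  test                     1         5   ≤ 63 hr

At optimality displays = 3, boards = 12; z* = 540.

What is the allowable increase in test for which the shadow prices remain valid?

Binding constraints: components, test. The basis is B = [[1,2],[1,5]] with det 3.
Per unit increase in test, x* moves by d = (-0.6667, 0.3333).
The basis stays optimal until displays reaches 0; allowable increase = 4.5 hr.

4.5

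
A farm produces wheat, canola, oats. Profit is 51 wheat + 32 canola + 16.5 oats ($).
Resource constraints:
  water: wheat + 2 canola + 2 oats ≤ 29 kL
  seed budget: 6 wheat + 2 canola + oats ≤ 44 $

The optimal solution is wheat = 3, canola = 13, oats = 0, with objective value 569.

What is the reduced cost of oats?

Check each constraint at x*: water 29/29 (tight); seed budget 44/44 (tight).
From A_Bᵀ y = c: 1·y_water + 6·y_seed budget = 51; 2·y_water + 2·y_seed budget = 32.
This yields shadow prices y_water = 9, y_seed budget = 7.
Reduced cost of oats: c₃ − yᵀa₃ = 16.5 − (9·2 + 7·1) = 16.5 − 25 = -8.5.

-8.5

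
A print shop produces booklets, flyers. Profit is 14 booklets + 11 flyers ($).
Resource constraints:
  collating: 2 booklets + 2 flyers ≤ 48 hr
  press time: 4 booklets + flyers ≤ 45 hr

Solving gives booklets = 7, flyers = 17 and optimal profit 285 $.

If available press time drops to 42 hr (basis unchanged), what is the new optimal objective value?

282

At the optimum: collating uses 48 of 48 (binding); press time uses 45 of 45 (binding).
Dual feasibility on the basic columns requires 2·y_collating + 4·y_press time = 14, 2·y_collating + 1·y_press time = 11.
Solving: y_collating = 5, y_press time = 1.
Δz = y_press time·Δb = 1 × (-3) = -3, so new z* = 285 − 3 = 282.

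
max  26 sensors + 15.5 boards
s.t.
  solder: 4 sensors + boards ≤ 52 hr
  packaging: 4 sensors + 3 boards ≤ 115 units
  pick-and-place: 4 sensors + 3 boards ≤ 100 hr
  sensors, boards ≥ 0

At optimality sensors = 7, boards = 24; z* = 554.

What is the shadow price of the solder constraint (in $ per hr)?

At the optimum: solder uses 52 of 52 (binding); packaging uses 100 of 115 (slack = 15); pick-and-place uses 100 of 100 (binding).
Since packaging is not tight, its dual is 0.
Dual feasibility on the basic columns requires 4·y_solder + 4·y_pick-and-place = 26, 1·y_solder + 3·y_pick-and-place = 15.5.
→ y_solder = 2 and y_pick-and-place = 4.5.
Shadow price of solder = 2.

2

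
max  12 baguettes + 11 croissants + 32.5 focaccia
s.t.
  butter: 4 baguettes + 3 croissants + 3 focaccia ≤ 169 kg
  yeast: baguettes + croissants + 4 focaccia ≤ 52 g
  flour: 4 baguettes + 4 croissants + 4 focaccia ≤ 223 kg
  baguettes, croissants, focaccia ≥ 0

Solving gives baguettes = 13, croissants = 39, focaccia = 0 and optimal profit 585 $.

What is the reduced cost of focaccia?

-2.5

At the optimum: butter uses 169 of 169 (binding); yeast uses 52 of 52 (binding); flour uses 208 of 223 (slack = 15).
By complementary slackness, y = 0 for the non-binding constraint.
The binding rows give the dual system: 4·y_butter + 1·y_yeast = 12 and 3·y_butter + 1·y_yeast = 11.
Solving: y_butter = 1, y_yeast = 8.
Reduced cost of focaccia: c₃ − yᵀa₃ = 32.5 − (1·3 + 8·4) = 32.5 − 35 = -2.5.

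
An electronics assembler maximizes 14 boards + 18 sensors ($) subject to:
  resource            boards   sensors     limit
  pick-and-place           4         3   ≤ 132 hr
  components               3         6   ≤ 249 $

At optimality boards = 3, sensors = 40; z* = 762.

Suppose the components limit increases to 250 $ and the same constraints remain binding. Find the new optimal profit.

Both pick-and-place and components are binding at x*.
The binding rows give the dual system: 4·y_pick-and-place + 3·y_components = 14 and 3·y_pick-and-place + 6·y_components = 18.
This yields shadow prices y_pick-and-place = 2, y_components = 2.
Δz = y_components·Δb = 2 × (1) = 2, so new z* = 762 + 2 = 764.

764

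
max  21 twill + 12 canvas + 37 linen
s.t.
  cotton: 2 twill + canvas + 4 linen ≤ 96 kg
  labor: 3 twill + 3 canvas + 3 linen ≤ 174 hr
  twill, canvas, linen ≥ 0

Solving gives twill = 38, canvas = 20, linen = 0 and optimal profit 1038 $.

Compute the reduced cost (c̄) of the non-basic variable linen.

At the optimum: cotton uses 96 of 96 (binding); labor uses 174 of 174 (binding).
From A_Bᵀ y = c: 2·y_cotton + 3·y_labor = 21; 1·y_cotton + 3·y_labor = 12.
This yields shadow prices y_cotton = 9, y_labor = 1.
Reduced cost of linen: c₃ − yᵀa₃ = 37 − (9·4 + 1·3) = 37 − 39 = -2.

-2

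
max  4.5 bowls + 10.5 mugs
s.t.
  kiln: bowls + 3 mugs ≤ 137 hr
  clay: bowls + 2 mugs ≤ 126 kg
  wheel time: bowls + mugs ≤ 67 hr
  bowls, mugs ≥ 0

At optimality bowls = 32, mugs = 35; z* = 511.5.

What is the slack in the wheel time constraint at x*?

0

wheel time used = 1·32 + 1·35 = 67; slack = 67 − 67 = 0.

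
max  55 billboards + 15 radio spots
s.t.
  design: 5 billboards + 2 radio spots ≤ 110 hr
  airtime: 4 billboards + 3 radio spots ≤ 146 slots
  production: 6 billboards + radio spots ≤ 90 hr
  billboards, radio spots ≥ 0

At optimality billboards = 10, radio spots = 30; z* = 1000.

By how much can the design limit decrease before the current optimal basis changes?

35

Binding constraints: design, production. The basis is B = [[5,2],[6,1]] with det -7.
Per unit decrease in design, x* moves by d = (0.1429, -0.8571).
The basis stays optimal until radio spots reaches 0; allowable decrease = 35 hr.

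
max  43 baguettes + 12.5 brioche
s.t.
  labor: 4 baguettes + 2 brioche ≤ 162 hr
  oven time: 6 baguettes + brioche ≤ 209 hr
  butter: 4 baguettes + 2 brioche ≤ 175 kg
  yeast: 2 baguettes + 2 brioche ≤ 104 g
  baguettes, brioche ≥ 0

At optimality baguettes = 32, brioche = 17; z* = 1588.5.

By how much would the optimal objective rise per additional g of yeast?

At the optimum: labor uses 162 of 162 (binding); oven time uses 209 of 209 (binding); butter uses 162 of 175 (slack = 13); yeast uses 98 of 104 (slack = 6).
Slack constraints have shadow price 0 (complementary slackness).
Dual feasibility on the basic columns requires 4·y_labor + 6·y_oven time = 43, 2·y_labor + 1·y_oven time = 12.5.
→ y_labor = 4 and y_oven time = 4.5.
Shadow price of yeast = 0.

0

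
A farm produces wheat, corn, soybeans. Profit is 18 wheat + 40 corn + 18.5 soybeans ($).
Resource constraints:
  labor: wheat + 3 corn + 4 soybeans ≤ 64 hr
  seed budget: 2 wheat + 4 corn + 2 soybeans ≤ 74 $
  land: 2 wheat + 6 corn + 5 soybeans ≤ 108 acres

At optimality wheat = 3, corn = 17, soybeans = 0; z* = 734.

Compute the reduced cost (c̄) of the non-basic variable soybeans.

-5.5

Check each constraint at x*: labor 54/64 (slack 10); seed budget 74/74 (tight); land 108/108 (tight).
Since labor is not tight, its dual is 0.
Dual feasibility on the basic columns requires 2·y_seed budget + 2·y_land = 18, 4·y_seed budget + 6·y_land = 40.
Solving: y_seed budget = 7, y_land = 2.
Reduced cost of soybeans: c₃ − yᵀa₃ = 18.5 − (7·2 + 2·5) = 18.5 − 24 = -5.5.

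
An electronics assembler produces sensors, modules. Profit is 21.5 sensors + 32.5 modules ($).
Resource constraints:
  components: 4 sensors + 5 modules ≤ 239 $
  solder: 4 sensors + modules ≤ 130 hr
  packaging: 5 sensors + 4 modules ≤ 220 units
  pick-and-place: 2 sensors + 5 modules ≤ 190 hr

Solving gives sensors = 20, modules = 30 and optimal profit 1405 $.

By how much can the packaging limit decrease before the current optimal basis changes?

Binding constraints: packaging, pick-and-place. The basis is B = [[5,4],[2,5]] with det 17.
Per unit decrease in packaging, x* moves by d = (-0.2941, 0.1176).
The basis stays optimal until sensors reaches 0; allowable decrease = 68 units.

68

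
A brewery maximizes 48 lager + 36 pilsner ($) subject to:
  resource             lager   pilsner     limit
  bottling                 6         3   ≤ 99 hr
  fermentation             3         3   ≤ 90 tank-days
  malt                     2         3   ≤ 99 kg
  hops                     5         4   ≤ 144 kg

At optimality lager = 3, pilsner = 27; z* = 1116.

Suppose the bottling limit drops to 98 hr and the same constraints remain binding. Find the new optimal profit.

1112

Binding: bottling and fermentation. Non-binding: malt (12 unused), hops (21 unused).
By complementary slackness, y = 0 for the non-binding constraints.
The binding rows give the dual system: 6·y_bottling + 3·y_fermentation = 48 and 3·y_bottling + 3·y_fermentation = 36.
Solving: y_bottling = 4, y_fermentation = 8.
Δz = y_bottling·Δb = 4 × (-1) = -4, so new z* = 1116 − 4 = 1112.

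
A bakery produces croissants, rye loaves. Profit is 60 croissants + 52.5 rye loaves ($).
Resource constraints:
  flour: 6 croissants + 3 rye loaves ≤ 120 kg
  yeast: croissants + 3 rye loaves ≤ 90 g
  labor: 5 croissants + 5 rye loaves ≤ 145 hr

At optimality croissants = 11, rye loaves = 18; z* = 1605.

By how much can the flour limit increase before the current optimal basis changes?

Binding constraints: flour, labor. The basis is B = [[6,3],[5,5]] with det 15.
Per unit increase in flour, x* moves by d = (0.3333, -0.3333).
The basis stays optimal until rye loaves reaches 0; allowable increase = 54 kg.

54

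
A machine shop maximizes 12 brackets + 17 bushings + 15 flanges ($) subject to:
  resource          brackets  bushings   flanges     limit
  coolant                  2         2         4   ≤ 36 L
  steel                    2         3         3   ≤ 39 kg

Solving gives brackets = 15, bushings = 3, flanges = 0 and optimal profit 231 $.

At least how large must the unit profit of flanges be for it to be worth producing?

19

Check each constraint at x*: coolant 36/36 (tight); steel 39/39 (tight).
Dual feasibility on the basic columns requires 2·y_coolant + 2·y_steel = 12, 2·y_coolant + 3·y_steel = 17.
This yields shadow prices y_coolant = 1, y_steel = 5.
flanges enters the basis when its profit ≥ yᵀa₃ = 1·4 + 5·3 = 19.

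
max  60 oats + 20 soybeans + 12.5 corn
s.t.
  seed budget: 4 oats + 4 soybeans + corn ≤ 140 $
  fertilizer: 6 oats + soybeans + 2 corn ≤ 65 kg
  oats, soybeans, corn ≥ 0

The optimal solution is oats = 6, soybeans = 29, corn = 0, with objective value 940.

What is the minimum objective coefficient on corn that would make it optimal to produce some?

Both seed budget and fertilizer are binding at x*.
From A_Bᵀ y = c: 4·y_seed budget + 6·y_fertilizer = 60; 4·y_seed budget + 1·y_fertilizer = 20.
→ y_seed budget = 3 and y_fertilizer = 8.
corn enters the basis when its profit ≥ yᵀa₃ = 3·1 + 8·2 = 19.

19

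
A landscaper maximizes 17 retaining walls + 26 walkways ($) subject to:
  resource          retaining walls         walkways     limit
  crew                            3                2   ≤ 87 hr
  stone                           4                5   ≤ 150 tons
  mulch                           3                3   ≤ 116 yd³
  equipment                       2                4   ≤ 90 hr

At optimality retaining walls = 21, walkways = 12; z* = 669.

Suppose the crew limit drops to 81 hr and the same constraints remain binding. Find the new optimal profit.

657

Check each constraint at x*: crew 87/87 (tight); stone 144/150 (slack 6); mulch 99/116 (slack 17); equipment 90/90 (tight).
Slack constraints have shadow price 0 (complementary slackness).
Dual feasibility on the basic columns requires 3·y_crew + 2·y_equipment = 17, 2·y_crew + 4·y_equipment = 26.
→ y_crew = 2 and y_equipment = 5.5.
Δz = y_crew·Δb = 2 × (-6) = -12, so new z* = 669 − 12 = 657.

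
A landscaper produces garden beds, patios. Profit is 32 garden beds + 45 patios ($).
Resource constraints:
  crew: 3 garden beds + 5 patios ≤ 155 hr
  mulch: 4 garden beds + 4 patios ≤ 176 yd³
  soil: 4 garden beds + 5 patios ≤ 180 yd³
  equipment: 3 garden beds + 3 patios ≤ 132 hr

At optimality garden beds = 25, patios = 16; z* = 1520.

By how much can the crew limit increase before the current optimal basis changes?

Binding constraints: crew, soil. The basis is B = [[3,5],[4,5]] with det -5.
Per unit increase in crew, x* moves by d = (-1, 0.8).
The basis stays optimal until garden beds reaches 0; allowable increase = 25 hr.

25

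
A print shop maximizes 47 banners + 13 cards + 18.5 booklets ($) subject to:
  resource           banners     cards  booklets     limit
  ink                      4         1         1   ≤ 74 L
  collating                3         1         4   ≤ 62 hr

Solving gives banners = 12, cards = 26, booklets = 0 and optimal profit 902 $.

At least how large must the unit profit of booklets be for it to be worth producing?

At the optimum: ink uses 74 of 74 (binding); collating uses 62 of 62 (binding).
Dual feasibility on the basic columns requires 4·y_ink + 3·y_collating = 47, 1·y_ink + 1·y_collating = 13.
This yields shadow prices y_ink = 8, y_collating = 5.
booklets enters the basis when its profit ≥ yᵀa₃ = 8·1 + 5·4 = 28.

28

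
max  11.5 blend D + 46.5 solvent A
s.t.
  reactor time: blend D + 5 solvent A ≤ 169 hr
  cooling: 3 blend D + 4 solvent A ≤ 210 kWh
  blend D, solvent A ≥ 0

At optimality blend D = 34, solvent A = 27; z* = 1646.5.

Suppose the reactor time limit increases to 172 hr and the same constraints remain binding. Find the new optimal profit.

1672

At the optimum: reactor time uses 169 of 169 (binding); cooling uses 210 of 210 (binding).
From A_Bᵀ y = c: 1·y_reactor time + 3·y_cooling = 11.5; 5·y_reactor time + 4·y_cooling = 46.5.
Solving: y_reactor time = 8.5, y_cooling = 1.
Δz = y_reactor time·Δb = 8.5 × (3) = 25.5, so new z* = 1646.5 + 25.5 = 1672.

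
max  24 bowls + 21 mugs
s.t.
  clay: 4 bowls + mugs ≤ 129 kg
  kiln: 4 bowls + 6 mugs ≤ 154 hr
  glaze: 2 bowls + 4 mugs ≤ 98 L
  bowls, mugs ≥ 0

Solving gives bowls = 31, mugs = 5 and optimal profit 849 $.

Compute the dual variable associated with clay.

3

Check each constraint at x*: clay 129/129 (tight); kiln 154/154 (tight); glaze 82/98 (slack 16).
Since glaze is not tight, its dual is 0.
The binding rows give the dual system: 4·y_clay + 4·y_kiln = 24 and 1·y_clay + 6·y_kiln = 21.
Solving: y_clay = 3, y_kiln = 3.
Shadow price of clay = 3.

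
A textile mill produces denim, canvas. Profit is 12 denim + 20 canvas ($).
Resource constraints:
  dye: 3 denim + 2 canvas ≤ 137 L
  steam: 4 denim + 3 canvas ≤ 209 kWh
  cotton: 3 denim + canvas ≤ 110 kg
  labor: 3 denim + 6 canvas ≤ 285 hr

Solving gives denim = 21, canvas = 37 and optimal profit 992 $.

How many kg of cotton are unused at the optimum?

cotton used = 3·21 + 1·37 = 100; slack = 110 − 100 = 10.

10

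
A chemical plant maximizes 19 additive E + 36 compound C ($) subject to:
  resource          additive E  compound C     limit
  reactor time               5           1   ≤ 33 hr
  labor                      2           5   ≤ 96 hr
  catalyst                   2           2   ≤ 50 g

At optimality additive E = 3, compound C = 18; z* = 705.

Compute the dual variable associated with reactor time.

Check each constraint at x*: reactor time 33/33 (tight); labor 96/96 (tight); catalyst 42/50 (slack 8).
By complementary slackness, y = 0 for the non-binding constraint.
From A_Bᵀ y = c: 5·y_reactor time + 2·y_labor = 19; 1·y_reactor time + 5·y_labor = 36.
This yields shadow prices y_reactor time = 1, y_labor = 7.
Shadow price of reactor time = 1.

1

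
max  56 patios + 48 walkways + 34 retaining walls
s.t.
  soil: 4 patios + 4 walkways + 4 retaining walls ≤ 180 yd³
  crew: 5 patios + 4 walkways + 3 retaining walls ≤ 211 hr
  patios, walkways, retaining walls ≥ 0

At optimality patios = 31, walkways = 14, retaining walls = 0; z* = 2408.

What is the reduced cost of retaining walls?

-6

Check each constraint at x*: soil 180/180 (tight); crew 211/211 (tight).
The binding rows give the dual system: 4·y_soil + 5·y_crew = 56 and 4·y_soil + 4·y_crew = 48.
→ y_soil = 4 and y_crew = 8.
Reduced cost of retaining walls: c₃ − yᵀa₃ = 34 − (4·4 + 8·3) = 34 − 40 = -6.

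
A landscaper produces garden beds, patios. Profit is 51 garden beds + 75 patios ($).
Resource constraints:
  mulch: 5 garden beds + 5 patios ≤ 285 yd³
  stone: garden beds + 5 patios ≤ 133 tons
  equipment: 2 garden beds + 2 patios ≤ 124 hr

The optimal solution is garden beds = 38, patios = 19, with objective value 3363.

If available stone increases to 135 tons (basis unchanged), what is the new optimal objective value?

At the optimum: mulch uses 285 of 285 (binding); stone uses 133 of 133 (binding); equipment uses 114 of 124 (slack = 10).
By complementary slackness, y = 0 for the non-binding constraint.
From A_Bᵀ y = c: 5·y_mulch + 1·y_stone = 51; 5·y_mulch + 5·y_stone = 75.
→ y_mulch = 9 and y_stone = 6.
Δz = y_stone·Δb = 6 × (2) = 12, so new z* = 3363 + 12 = 3375.

3375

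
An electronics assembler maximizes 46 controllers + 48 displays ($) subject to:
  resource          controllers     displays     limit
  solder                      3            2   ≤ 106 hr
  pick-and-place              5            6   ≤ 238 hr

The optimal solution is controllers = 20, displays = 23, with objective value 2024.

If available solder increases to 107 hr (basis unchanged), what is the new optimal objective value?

Both solder and pick-and-place are binding at x*.
The binding rows give the dual system: 3·y_solder + 5·y_pick-and-place = 46 and 2·y_solder + 6·y_pick-and-place = 48.
This yields shadow prices y_solder = 4.5, y_pick-and-place = 6.5.
Δz = y_solder·Δb = 4.5 × (1) = 4.5, so new z* = 2024 + 4.5 = 2028.5.

2028.5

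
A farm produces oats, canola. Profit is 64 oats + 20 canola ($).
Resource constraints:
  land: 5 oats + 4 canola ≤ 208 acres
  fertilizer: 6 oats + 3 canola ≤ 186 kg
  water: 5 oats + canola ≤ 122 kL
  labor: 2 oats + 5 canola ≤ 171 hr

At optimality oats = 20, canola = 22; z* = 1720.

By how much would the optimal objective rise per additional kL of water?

8

At the optimum: land uses 188 of 208 (slack = 20); fertilizer uses 186 of 186 (binding); water uses 122 of 122 (binding); labor uses 150 of 171 (slack = 21).
Slack constraints have shadow price 0 (complementary slackness).
The binding rows give the dual system: 6·y_fertilizer + 5·y_water = 64 and 3·y_fertilizer + 1·y_water = 20.
This yields shadow prices y_fertilizer = 4, y_water = 8.
Shadow price of water = 8.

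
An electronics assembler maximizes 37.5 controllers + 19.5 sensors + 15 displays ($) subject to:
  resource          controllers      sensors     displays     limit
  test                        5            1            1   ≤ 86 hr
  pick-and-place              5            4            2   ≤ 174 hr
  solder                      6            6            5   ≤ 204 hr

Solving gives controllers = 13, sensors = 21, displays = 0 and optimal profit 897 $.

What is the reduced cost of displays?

-2

Binding: test and solder. Non-binding: pick-and-place (25 unused).
By complementary slackness, y = 0 for the non-binding constraint.
From A_Bᵀ y = c: 5·y_test + 6·y_solder = 37.5; 1·y_test + 6·y_solder = 19.5.
This yields shadow prices y_test = 4.5, y_solder = 2.5.
Reduced cost of displays: c₃ − yᵀa₃ = 15 − (4.5·1 + 2.5·5) = 15 − 17 = -2.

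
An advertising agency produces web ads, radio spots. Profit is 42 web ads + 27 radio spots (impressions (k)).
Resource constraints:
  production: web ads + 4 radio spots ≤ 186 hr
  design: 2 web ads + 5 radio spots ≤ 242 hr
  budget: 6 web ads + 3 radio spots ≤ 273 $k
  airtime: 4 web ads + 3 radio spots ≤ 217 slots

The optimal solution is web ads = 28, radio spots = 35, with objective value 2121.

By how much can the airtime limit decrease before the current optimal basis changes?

Binding constraints: budget, airtime. The basis is B = [[6,3],[4,3]] with det 6.
Per unit decrease in airtime, x* moves by d = (0.5, -1).
The basis stays optimal until radio spots reaches 0; allowable decrease = 35 slots.

35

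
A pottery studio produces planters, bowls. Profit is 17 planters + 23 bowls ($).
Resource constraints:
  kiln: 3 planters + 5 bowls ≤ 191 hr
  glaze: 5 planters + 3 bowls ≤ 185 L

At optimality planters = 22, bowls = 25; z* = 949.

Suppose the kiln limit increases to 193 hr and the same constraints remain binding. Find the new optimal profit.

957

At the optimum: kiln uses 191 of 191 (binding); glaze uses 185 of 185 (binding).
Dual feasibility on the basic columns requires 3·y_kiln + 5·y_glaze = 17, 5·y_kiln + 3·y_glaze = 23.
This yields shadow prices y_kiln = 4, y_glaze = 1.
Δz = y_kiln·Δb = 4 × (2) = 8, so new z* = 949 + 8 = 957.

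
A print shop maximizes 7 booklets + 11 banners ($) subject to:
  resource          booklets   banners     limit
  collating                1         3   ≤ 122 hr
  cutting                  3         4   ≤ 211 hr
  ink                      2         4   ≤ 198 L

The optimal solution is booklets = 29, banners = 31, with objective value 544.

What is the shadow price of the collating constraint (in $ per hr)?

Binding: collating and cutting. Non-binding: ink (16 unused).
Since ink is not tight, its dual is 0.
From A_Bᵀ y = c: 1·y_collating + 3·y_cutting = 7; 3·y_collating + 4·y_cutting = 11.
This yields shadow prices y_collating = 1, y_cutting = 2.
Shadow price of collating = 1.

1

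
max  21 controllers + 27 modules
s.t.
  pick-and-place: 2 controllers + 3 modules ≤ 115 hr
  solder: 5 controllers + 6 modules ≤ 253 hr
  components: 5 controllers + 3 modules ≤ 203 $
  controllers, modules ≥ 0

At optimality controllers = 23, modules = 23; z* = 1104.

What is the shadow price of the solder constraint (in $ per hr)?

3

Binding: pick-and-place and solder. Non-binding: components (19 unused).
Since components is not tight, its dual is 0.
The binding rows give the dual system: 2·y_pick-and-place + 5·y_solder = 21 and 3·y_pick-and-place + 6·y_solder = 27.
→ y_pick-and-place = 3 and y_solder = 3.
Shadow price of solder = 3.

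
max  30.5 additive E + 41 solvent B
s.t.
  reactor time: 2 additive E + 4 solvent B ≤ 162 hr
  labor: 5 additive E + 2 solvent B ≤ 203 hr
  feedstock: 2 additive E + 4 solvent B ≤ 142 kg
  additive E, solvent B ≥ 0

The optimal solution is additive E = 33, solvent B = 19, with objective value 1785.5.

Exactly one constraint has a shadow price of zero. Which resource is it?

reactor time

reactor time: 142/162 (slack 20)
labor: 203/203 (binding)
feedstock: 142/142 (binding)
By complementary slackness, a constraint with positive slack has shadow price 0 → reactor time.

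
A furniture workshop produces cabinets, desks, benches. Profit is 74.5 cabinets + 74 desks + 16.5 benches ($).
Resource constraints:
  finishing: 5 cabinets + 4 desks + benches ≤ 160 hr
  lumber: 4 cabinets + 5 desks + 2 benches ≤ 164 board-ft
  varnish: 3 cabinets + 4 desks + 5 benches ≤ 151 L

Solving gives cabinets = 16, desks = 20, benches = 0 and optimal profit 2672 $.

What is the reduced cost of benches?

Binding: finishing and lumber. Non-binding: varnish (23 unused).
Slack constraints have shadow price 0 (complementary slackness).
From A_Bᵀ y = c: 5·y_finishing + 4·y_lumber = 74.5; 4·y_finishing + 5·y_lumber = 74.
→ y_finishing = 8.5 and y_lumber = 8.
Reduced cost of benches: c₃ − yᵀa₃ = 16.5 − (8.5·1 + 8·2) = 16.5 − 24.5 = -8.

-8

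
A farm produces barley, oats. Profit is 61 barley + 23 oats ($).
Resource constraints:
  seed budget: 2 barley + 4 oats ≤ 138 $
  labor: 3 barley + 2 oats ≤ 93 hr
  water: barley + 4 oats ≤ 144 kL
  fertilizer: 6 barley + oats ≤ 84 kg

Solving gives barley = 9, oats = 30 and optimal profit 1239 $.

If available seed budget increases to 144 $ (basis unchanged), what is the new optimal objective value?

1260

Check each constraint at x*: seed budget 138/138 (tight); labor 87/93 (slack 6); water 129/144 (slack 15); fertilizer 84/84 (tight).
Slack constraints have shadow price 0 (complementary slackness).
The binding rows give the dual system: 2·y_seed budget + 6·y_fertilizer = 61 and 4·y_seed budget + 1·y_fertilizer = 23.
Solving: y_seed budget = 3.5, y_fertilizer = 9.
Δz = y_seed budget·Δb = 3.5 × (6) = 21, so new z* = 1239 + 21 = 1260.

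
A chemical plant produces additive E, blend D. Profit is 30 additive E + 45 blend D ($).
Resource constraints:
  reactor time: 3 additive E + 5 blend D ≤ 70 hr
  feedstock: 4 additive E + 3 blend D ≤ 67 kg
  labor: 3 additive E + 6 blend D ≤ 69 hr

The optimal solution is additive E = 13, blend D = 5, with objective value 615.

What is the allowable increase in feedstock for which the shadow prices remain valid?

25

Binding constraints: feedstock, labor. The basis is B = [[4,3],[3,6]] with det 15.
Per unit increase in feedstock, x* moves by d = (0.4, -0.2).
The basis stays optimal until blend D reaches 0; allowable increase = 25 kg.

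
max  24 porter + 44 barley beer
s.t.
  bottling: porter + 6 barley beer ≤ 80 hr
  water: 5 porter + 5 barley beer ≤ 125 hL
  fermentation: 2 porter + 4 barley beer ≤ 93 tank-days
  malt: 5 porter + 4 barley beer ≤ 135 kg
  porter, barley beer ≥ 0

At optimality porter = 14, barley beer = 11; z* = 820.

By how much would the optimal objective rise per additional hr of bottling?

Binding: bottling and water. Non-binding: fermentation (21 unused), malt (21 unused).
Since fermentation, malt are not tight, their duals are 0.
From A_Bᵀ y = c: 1·y_bottling + 5·y_water = 24; 6·y_bottling + 5·y_water = 44.
This yields shadow prices y_bottling = 4, y_water = 4.
Shadow price of bottling = 4.

4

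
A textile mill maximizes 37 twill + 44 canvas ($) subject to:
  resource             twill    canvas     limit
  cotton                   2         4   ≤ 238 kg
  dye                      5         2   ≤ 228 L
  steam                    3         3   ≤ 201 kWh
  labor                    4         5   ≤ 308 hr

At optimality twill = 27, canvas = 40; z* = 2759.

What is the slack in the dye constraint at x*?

dye used = 5·27 + 2·40 = 215; slack = 228 − 215 = 13.

13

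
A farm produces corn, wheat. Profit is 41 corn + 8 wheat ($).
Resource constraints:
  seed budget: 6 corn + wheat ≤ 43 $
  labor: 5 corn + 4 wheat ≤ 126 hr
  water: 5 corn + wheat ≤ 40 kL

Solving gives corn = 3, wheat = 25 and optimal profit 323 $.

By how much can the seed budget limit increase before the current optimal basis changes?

Binding constraints: seed budget, water. The basis is B = [[6,1],[5,1]] with det 1.
Per unit increase in seed budget, x* moves by d = (1, -5).
The basis stays optimal until wheat reaches 0; allowable increase = 5 $.

5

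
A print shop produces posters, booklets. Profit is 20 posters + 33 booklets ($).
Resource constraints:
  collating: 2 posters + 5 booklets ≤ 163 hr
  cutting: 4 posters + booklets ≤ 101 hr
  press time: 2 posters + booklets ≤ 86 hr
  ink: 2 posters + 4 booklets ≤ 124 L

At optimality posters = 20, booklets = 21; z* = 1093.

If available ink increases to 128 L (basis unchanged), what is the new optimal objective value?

At the optimum: collating uses 145 of 163 (slack = 18); cutting uses 101 of 101 (binding); press time uses 61 of 86 (slack = 25); ink uses 124 of 124 (binding).
By complementary slackness, y = 0 for the non-binding constraints.
The binding rows give the dual system: 4·y_cutting + 2·y_ink = 20 and 1·y_cutting + 4·y_ink = 33.
→ y_cutting = 1 and y_ink = 8.
Δz = y_ink·Δb = 8 × (4) = 32, so new z* = 1093 + 32 = 1125.

1125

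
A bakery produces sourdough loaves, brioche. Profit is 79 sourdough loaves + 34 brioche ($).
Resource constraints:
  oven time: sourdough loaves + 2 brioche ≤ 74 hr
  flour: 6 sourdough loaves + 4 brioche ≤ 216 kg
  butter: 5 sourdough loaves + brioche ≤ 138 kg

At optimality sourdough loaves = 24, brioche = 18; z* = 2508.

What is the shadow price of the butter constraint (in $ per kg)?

Binding: flour and butter. Non-binding: oven time (14 unused).
By complementary slackness, y = 0 for the non-binding constraint.
From A_Bᵀ y = c: 6·y_flour + 5·y_butter = 79; 4·y_flour + 1·y_butter = 34.
Solving: y_flour = 6.5, y_butter = 8.
Shadow price of butter = 8.

8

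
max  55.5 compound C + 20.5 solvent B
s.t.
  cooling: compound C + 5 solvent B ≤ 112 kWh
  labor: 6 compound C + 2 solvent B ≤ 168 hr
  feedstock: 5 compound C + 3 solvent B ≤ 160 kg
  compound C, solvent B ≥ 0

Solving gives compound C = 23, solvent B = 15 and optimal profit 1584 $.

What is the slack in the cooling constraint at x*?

cooling used = 1·23 + 5·15 = 98; slack = 112 − 98 = 14.

14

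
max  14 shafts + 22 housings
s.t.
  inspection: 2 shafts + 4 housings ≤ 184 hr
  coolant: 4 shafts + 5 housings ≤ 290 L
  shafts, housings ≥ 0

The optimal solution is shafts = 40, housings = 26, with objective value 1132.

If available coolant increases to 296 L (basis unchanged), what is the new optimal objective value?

Check each constraint at x*: inspection 184/184 (tight); coolant 290/290 (tight).
From A_Bᵀ y = c: 2·y_inspection + 4·y_coolant = 14; 4·y_inspection + 5·y_coolant = 22.
This yields shadow prices y_inspection = 3, y_coolant = 2.
Δz = y_coolant·Δb = 2 × (6) = 12, so new z* = 1132 + 12 = 1144.

1144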